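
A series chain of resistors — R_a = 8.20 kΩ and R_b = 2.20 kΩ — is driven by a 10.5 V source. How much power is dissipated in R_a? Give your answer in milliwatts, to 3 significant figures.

8.36 mW

In a series string the same current flows through every resistor — find that current, then P = I²R for the one we want.
R_total = (8.20 + 2.20) kΩ = 10400 Ω
I = V / R_total = 10.5 / 10400 = 0.001010 A
P_R_a = I² × R_a = (0.001010)² × 8200 = 0.008358 W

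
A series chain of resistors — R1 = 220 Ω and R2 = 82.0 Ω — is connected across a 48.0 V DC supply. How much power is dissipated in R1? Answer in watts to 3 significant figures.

5.56 W

Since the resistors are in series they all carry the loop current I = V/R_total; the power in any one is I²R.
R_total = 220 + 82.0 = 302.0 Ω
I = V / R_total = 48.0 / 302.0 = 0.1589 A
P_R1 = I² × R1 = (0.1589)² × 220 = 5.558 W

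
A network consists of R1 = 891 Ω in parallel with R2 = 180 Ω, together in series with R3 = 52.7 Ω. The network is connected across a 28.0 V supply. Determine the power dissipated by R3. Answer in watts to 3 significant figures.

1.01 W

First find R_p for the parallel pair, then treat R_p + R3 as a series loop.
R_p = (891×180)/(891+180) = 149.7 Ω
R_total = R_p + 52.7 = 149.7 + 52.7 = 202.4 Ω
I = V / R_total = 28.0 / 202.4 = 0.1383 A
R3 carries the full series current, so P = I²R.
P_R3 = (0.1383)² × 52.7 = 1.008 W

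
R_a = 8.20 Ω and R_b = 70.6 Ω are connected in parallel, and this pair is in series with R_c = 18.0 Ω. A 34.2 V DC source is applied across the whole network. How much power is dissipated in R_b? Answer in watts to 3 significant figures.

1.39 W

Reduce the parallel combination to a single R_p; the circuit then becomes R_p in series with the remaining resistor.
R_p = (8.20×70.6)/(8.20+70.6) = 7.347 Ω
R_total = R_p + 18.0 = 7.347 + 18.0 = 25.35 Ω
I = V / R_total = 34.2 / 25.35 = 1.349 A
Voltage across the parallel pair: V_p = I × R_p = 1.349 × 7.347 = 9.913 V
R_b has V_p across it, so P = V_p²/R_b.
P_R_b = (9.913)² / 70.6 = 1.392 W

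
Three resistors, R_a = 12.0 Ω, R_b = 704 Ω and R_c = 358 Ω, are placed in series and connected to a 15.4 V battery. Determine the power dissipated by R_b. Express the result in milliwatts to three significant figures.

145 mW

Since the resistors are in series they all carry the loop current I = V/R_total; the power in any one is I²R.
R_total = 12.0 + 704 + 358 = 1074 Ω
I = V / R_total = 15.4 / 1074 = 0.01434 A
P_R_b = I² × R_b = (0.01434)² × 704 = 0.1447 W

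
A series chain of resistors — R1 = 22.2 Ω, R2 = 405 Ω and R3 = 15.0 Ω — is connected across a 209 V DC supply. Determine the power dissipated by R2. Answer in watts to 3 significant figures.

In a series string the same current flows through every resistor — find that current, then P = I²R for the one we want.
R_total = 22.2 + 405 + 15.0 = 442.2 Ω
I = V / R_total = 209 / 442.2 = 0.4726 A
P_R2 = I² × R2 = (0.4726)² × 405 = 90.47 W

90.5 W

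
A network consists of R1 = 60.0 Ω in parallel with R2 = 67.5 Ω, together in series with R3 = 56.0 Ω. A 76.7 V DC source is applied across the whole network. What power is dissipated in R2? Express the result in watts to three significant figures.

11.4 W

First find R_p for the parallel pair, then treat R_p + R3 as a series loop.
R_p = (60.0×67.5)/(60.0+67.5) = 31.76 Ω
R_total = R_p + 56.0 = 31.76 + 56.0 = 87.76 Ω
I = V / R_total = 76.7 / 87.76 = 0.8739 A
Voltage across the parallel pair: V_p = I × R_p = 0.8739 × 31.76 = 27.76 V
Use P = V²/R for R2 with V = V_p.
P_R2 = (27.76)² / 67.5 = 11.42 W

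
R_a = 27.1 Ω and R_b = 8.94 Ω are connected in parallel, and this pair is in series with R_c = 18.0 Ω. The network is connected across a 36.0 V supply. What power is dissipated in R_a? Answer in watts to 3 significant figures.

3.54 W

Collapse the R_a‖R_b pair into one equivalent R_p; then R_p and R_c form a series string.
R_p = (27.1×8.94)/(27.1+8.94) = 6.722 Ω
R_total = R_p + 18.0 = 6.722 + 18.0 = 24.72 Ω
I = V / R_total = 36.0 / 24.72 = 1.456 A
Voltage across the parallel pair: V_p = I × R_p = 1.456 × 6.722 = 9.789 V
R_a sits across V_p; its power is V_p²/R.
P_R_a = (9.789)² / 27.1 = 3.536 W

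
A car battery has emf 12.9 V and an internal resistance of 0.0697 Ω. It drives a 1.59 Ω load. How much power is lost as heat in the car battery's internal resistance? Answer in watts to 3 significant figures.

4.21 W

The source's internal resistance is just another series element carrying I; its dissipation is I²r.
I = ε / (r + R) = 12.9 / (0.0697 + 1.59) = 7.772 A
P_int = I² r = (7.772)² × 0.0697 = 4.211 W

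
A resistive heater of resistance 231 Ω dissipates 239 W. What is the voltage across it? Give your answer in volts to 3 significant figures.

Inverting the appropriate power form: V = √(P R).
V = √(239 × 231) = 235.0 V

235 V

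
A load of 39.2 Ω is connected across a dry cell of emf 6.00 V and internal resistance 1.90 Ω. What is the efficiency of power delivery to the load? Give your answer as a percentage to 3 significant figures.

95.4 %

The source delivers εI, of which I²R reaches the load and I²r is lost; since I is common, η = R/(R+r).
η = R / (R + r) = 39.2 / (39.2 + 1.90) = 0.9538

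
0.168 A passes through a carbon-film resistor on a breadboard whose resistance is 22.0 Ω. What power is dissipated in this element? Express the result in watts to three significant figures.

0.621 W

Current and resistance are given, so P = I²R is the direct form.
P = (0.1680 A)² × 22.0 Ω = 0.6209 W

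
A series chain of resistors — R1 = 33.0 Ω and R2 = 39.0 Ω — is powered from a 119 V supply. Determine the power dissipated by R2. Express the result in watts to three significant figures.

The current is common to all series resistors; compute it, then apply P = I²R for the target.
R_total = 33.0 + 39.0 = 72.00 Ω
I = V / R_total = 119 / 72.00 = 1.653 A
P_R2 = I² × R2 = (1.653)² × 39.0 = 106.5 W

107 W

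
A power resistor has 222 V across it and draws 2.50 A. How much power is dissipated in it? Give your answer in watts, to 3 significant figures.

Since both terminal voltage and current are stated, P = V I gives the power in one step.
P = 222 V × 2.500 A = 555.0 W

555 W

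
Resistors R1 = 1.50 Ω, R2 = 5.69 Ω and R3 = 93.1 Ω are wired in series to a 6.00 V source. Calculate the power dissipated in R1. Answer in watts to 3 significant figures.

The current is common to all series resistors; compute it, then apply P = I²R for the target.
R_total = 1.50 + 5.69 + 93.1 = 100.3 Ω
I = V / R_total = 6.00 / 100.3 = 0.05983 A
P_R1 = I² × R1 = (0.05983)² × 1.50 = 0.005369 W

0.00537 W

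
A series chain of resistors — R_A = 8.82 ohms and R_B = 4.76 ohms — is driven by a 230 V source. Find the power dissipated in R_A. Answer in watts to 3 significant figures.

2530 W

Series elements share the same current, so find I first, then use P = I²R.
R_total = 8.82 + 4.76 = 13.58 Ω
I = V / R_total = 230 / 13.58 = 16.94 A
P_R_A = I² × R_A = (16.94)² × 8.82 = 2530 W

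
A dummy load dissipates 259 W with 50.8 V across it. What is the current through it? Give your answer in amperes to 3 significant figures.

5.10 A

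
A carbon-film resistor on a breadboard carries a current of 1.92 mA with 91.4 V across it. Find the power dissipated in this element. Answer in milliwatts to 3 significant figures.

V and I are known directly — P = V I, no intermediate step needed.
P = 91.4 V × 0.001920 A = 0.1755 W

175 mW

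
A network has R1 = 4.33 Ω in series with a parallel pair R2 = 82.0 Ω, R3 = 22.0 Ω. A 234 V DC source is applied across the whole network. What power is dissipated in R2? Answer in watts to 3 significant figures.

Reduce the parallel pair to R_p first; the network is then a simple series string.
R_p = (82.0×22.0)/(82.0+22.0) = 17.35 Ω
R_total = 4.33 + 17.35 = 21.68 Ω
I = V / R_total = 234 / 21.68 = 10.80 A
Voltage across the parallel pair: V_p = I × R_p = 10.80 × 17.35 = 187.3 V
R2 is across V_p, so use P = V²/R for that branch.
P_R2 = (187.3)² / 82.0 = 427.6 W

428 W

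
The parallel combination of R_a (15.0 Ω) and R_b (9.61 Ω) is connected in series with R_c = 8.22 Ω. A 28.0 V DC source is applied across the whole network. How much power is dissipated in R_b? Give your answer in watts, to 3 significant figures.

14.1 W

First find R_p for the parallel pair, then treat R_p + R_c as a series loop.
R_p = (15.0×9.61)/(15.0+9.61) = 5.857 Ω
R_total = R_p + 8.22 = 5.857 + 8.22 = 14.08 Ω
I = V / R_total = 28.0 / 14.08 = 1.989 A
Voltage across the parallel pair: V_p = I × R_p = 1.989 × 5.857 = 11.65 V
R_b sits across V_p; its power is V_p²/R.
P_R_b = (11.65)² / 9.61 = 14.12 W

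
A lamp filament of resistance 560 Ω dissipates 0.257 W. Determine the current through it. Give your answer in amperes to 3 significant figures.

Inverting the appropriate power form: I = √(P / R).
I = √(0.257 / 560) = 0.02142 A

0.0214 A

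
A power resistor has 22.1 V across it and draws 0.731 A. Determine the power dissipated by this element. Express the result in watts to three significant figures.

16.2 W

With V and I both given, power follows immediately from P = V I.
P = 22.1 V × 0.7310 A = 16.16 W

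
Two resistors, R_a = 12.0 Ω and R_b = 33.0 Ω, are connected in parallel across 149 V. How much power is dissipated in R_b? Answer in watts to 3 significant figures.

673 W

Each parallel branch sees the full supply voltage, so P = V²/R applies directly to the target branch.
P_R_b = V² / R_b = (149)² / 33.0 Ω = 672.8 W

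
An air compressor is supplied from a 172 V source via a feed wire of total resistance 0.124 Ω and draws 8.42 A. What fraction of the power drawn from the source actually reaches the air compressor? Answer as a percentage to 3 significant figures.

99.4 %

The feed wire carries the full 8.42 A.
P_line = I² R_line = (8.420)² × 0.124 = 8.791 W
P_source = V I = 172 × 8.420 = 1448 W; P_load = 1439 W
η = P_load / P_source = 1439 / 1448 = 0.9939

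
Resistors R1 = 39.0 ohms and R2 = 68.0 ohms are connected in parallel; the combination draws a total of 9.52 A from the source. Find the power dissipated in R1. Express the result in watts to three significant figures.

We need the common branch voltage; get it from I_total × R_eq, then P = V²/R for the branch.
1/R_eq = 1/39.0 + 1/68.0 ⇒ R_eq = 24.79 Ω
V = I_total × R_eq = 9.520 × 24.79 = 236.0 V
P_R1 = V² / R1 = (236.0)² / 39.0 = 1428 W

1430 W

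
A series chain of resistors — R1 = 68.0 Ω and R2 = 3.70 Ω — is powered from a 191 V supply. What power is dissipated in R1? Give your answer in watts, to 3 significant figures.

Since the resistors are in series they all carry the loop current I = V/R_total; the power in any one is I²R.
R_total = 68.0 + 3.70 = 71.70 Ω
I = V / R_total = 191 / 71.70 = 2.664 A
P_R1 = I² × R1 = (2.664)² × 68.0 = 482.5 W

483 W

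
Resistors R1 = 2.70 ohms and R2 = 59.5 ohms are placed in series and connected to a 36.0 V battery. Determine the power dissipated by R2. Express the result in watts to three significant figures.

19.9 W

Since the resistors are in series they all carry the loop current I = V/R_total; the power in any one is I²R.
R_total = 2.70 + 59.5 = 62.20 Ω
I = V / R_total = 36.0 / 62.20 = 0.5788 A
P_R2 = I² × R2 = (0.5788)² × 59.5 = 19.93 W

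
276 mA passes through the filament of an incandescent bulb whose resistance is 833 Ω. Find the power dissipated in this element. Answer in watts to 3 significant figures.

63.5 W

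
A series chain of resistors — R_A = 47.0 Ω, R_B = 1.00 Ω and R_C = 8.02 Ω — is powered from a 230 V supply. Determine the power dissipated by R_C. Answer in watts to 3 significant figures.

Every series element carries the same I. Get I from the total resistance, then P = I² × R_C.
R_total = 47.0 + 1.00 + 8.02 = 56.02 Ω
I = V / R_total = 230 / 56.02 = 4.106 A
P_R_C = I² × R_C = (4.106)² × 8.02 = 135.2 W

135 W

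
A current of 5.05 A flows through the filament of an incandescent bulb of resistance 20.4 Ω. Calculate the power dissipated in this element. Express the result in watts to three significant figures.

The current through and the resistance of the element are both given; use P = I²R.
P = (5.050 A)² × 20.4 Ω = 520.3 W

520 W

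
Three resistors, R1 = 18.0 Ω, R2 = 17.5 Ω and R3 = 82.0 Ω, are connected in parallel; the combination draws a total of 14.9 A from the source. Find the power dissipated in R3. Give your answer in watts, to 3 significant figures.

174 W

The branches share the same voltage, but only the total current is given — find V from the equivalent resistance first.
1/R_eq = 1/18.0 + 1/17.5 + 1/82.0 ⇒ R_eq = 8.007 Ω
V = I_total × R_eq = 14.90 × 8.007 = 119.3 V
P_R3 = V² / R3 = (119.3)² / 82.0 = 173.6 W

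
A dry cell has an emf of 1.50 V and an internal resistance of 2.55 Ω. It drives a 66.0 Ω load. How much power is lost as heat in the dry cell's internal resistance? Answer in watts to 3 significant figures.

r is in series with the load, so it carries the full circuit current — the loss in it is I²r.
I = ε / (r + R) = 1.50 / (2.55 + 66.0) = 0.02188 A
P_int = I² r = (0.02188)² × 2.55 = 0.001221 W

0.00122 W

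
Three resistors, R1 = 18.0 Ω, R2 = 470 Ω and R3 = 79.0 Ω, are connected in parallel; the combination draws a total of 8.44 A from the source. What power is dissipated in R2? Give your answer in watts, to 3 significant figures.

30.6 W

Only the total current is stated, so first find the parallel equivalent to get the voltage across the combination.
1/R_eq = 1/18.0 + 1/470 + 1/79.0 ⇒ R_eq = 14.22 Ω
V = I_total × R_eq = 8.440 × 14.22 = 120.0 V
P_R2 = V² / R2 = (120.0)² / 470 = 30.63 W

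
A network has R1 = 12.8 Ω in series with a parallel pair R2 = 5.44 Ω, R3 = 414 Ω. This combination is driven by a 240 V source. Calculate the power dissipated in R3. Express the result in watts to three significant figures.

Reduce the parallel pair to R_p first; the network is then a simple series string.
R_p = (5.44×414)/(5.44+414) = 5.369 Ω
R_total = 12.8 + 5.369 = 18.17 Ω
I = V / R_total = 240 / 18.17 = 13.21 A
Voltage across the parallel pair: V_p = I × R_p = 13.21 × 5.369 = 70.92 V
R3 is across V_p, so use P = V²/R for that branch.
P_R3 = (70.92)² / 414 = 12.15 W

12.2 W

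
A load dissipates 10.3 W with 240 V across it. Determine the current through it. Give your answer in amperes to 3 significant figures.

Rearranging the power relation for the two known quantities gives I = P / V.
I = 10.3 / 240 = 0.04292 A

0.0429 A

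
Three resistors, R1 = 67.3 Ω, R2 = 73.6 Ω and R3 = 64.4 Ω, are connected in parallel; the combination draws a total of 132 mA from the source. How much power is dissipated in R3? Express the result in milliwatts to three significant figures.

The branches share the same voltage, but only the total current is given — find V from the equivalent resistance first.
1/R_eq = 1/67.3 + 1/73.6 + 1/64.4 ⇒ R_eq = 22.74 Ω
V = I_total × R_eq = 0.1320 × 22.74 = 3.002 V
P_R3 = V² / R3 = (3.002)² / 64.4 = 0.1399 W

140 mW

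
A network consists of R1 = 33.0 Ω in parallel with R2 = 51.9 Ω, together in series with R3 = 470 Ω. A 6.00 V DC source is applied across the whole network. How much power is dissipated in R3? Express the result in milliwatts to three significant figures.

Collapse the R1‖R2 pair into one equivalent R_p; then R_p and R3 form a series string.
R_p = (33.0×51.9)/(33.0+51.9) = 20.17 Ω
R_total = R_p + 470 = 20.17 + 470 = 490.2 Ω
I = V / R_total = 6.00 / 490.2 = 0.01224 A
All the supply current flows through R3; use P = I²R3.
P_R3 = (0.01224)² × 470 = 0.07042 W

70.4 mW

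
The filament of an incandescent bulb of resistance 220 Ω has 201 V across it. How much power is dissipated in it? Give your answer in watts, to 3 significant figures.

Voltage and resistance are given, so P = V²/R is the one-step route.
P = (201 V)² / 220 Ω = 183.6 W

184 W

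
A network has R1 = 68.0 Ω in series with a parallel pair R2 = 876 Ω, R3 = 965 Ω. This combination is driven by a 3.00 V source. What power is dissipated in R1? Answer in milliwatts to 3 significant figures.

2.20 mW

First combine the parallel branches into one equivalent R_p, then R1 + R_p is a series pair.
R_p = (876×965)/(876+965) = 459.2 Ω
R_total = 68.0 + 459.2 = 527.2 Ω
I = V / R_total = 3.00 / 527.2 = 0.005691 A
All the current flows through R1; use P = I²R.
P_R1 = (0.005691)² × 68.0 = 0.002202 W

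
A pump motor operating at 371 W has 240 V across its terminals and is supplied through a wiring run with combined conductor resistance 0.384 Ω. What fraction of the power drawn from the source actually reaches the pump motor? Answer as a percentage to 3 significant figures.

I = P / V = 371 / 240 = 1.546 A through the wiring run.
P_line = I² R_line = (1.546)² × 0.384 = 0.9176 W
P_source = P_load + P_line = 371.0 + 0.9176 = 371.9 W
η = P_load / P_source = 371.0 / 371.9 = 0.9975

99.8 %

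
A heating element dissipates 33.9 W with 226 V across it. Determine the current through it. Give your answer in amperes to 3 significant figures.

0.150 A

The two known quantities fix the third via I = P / V.
I = 33.9 / 226 = 0.1500 A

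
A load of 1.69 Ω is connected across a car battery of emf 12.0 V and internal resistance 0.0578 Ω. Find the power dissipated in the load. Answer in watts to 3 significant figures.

The internal resistance and the load are in series, so the same I flows through both; get I from ε/(r+R), then I²R for the load.
I = ε / (r + R) = 12.0 / (0.0578 + 1.69) = 6.866 A
P_load = I² R = (6.866)² × 1.69 = 79.66 W

79.7 W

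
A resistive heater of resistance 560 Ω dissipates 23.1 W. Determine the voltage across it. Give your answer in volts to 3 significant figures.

114 V

The two known quantities fix the third via V = √(P R).
V = √(23.1 × 560) = 113.7 V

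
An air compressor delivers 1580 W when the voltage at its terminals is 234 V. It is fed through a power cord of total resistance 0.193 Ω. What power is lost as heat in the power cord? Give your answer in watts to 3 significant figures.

The power cord and load are in series, so the same current flows in both; the loss is I²R_line.
I = P / V = 1580 / 234 = 6.752 A through the power cord.
P_line = I² R_line = (6.752)² × 0.193 = 8.799 W

8.80 W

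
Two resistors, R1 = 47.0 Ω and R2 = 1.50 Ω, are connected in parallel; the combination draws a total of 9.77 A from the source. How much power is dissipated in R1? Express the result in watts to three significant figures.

4.29 W

We need the common branch voltage; get it from I_total × R_eq, then P = V²/R for the branch.
1/R_eq = 1/47.0 + 1/1.50 ⇒ R_eq = 1.454 Ω
V = I_total × R_eq = 9.770 × 1.454 = 14.20 V
P_R1 = V² / R1 = (14.20)² / 47.0 = 4.291 W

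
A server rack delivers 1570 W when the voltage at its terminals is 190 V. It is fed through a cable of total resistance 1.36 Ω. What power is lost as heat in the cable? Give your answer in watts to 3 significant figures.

The cable and load are in series, so the same current flows in both; the loss is I²R_line.
I = P / V = 1570 / 190 = 8.263 A through the cable.
P_line = I² R_line = (8.263)² × 1.36 = 92.86 W

92.9 W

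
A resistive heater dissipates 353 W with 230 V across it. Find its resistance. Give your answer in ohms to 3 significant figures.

Inverting the appropriate power form: R = V² / P.
R = (230)² / 353 = 149.9 Ω

150 Ω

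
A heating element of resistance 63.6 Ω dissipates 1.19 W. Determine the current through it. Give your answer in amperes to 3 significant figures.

From P = V I = I²R = V²/R, with the two given quantities we get I = √(P / R).
I = √(1.19 / 63.6) = 0.1368 A

0.137 A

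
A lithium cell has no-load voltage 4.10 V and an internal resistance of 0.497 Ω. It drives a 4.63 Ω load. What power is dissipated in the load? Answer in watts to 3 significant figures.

With r and R in series, I = ε/(r+R); the load dissipates I²R.
I = ε / (r + R) = 4.10 / (0.497 + 4.63) = 0.7997 A
P_load = I² R = (0.7997)² × 4.63 = 2.961 W

2.96 W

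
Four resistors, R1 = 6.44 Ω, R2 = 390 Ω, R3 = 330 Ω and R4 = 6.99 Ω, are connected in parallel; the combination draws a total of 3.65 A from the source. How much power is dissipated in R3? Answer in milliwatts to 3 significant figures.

437 mW

Only the total current is stated, so first find the parallel equivalent to get the voltage across the combination.
1/R_eq = 1/6.44 + 1/390 + 1/330 + 1/6.99 ⇒ R_eq = 3.290 Ω
V = I_total × R_eq = 3.650 × 3.290 = 12.01 V
P_R3 = V² / R3 = (12.01)² / 330 = 0.4370 W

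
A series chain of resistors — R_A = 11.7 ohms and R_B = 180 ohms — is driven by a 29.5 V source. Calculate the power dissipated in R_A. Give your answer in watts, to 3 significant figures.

0.277 W

In a series string the same current flows through every resistor — find that current, then P = I²R for the one we want.
R_total = 11.7 + 180 = 191.7 Ω
I = V / R_total = 29.5 / 191.7 = 0.1539 A
P_R_A = I² × R_A = (0.1539)² × 11.7 = 0.2771 W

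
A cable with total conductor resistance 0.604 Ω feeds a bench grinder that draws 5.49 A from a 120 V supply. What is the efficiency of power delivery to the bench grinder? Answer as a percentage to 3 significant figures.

The cable carries the full 5.49 A.
P_line = I² R_line = (5.490)² × 0.604 = 18.20 W
P_source = V I = 120 × 5.490 = 658.8 W; P_load = 640.6 W
η = P_load / P_source = 640.6 / 658.8 = 0.9724

97.2 %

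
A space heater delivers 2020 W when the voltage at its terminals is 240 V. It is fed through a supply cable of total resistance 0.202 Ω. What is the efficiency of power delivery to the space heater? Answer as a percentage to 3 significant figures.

99.3 %

I = P / V = 2020 / 240 = 8.417 A through the supply cable.
P_line = I² R_line = (8.417)² × 0.202 = 14.31 W
P_source = P_load + P_line = 2020 + 14.31 = 2034 W
η = P_load / P_source = 2020 / 2034 = 0.9930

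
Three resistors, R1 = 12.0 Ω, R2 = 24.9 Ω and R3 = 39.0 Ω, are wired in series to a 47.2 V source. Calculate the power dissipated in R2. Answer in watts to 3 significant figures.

9.63 W

Every series element carries the same I. Get I from the total resistance, then P = I² × R2.
R_total = 12.0 + 24.9 + 39.0 = 75.90 Ω
I = V / R_total = 47.2 / 75.90 = 0.6219 A
P_R2 = I² × R2 = (0.6219)² × 24.9 = 9.629 W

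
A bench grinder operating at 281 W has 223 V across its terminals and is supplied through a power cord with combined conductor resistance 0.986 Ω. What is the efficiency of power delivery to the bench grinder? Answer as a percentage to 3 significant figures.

99.4 %

I = P / V = 281 / 223 = 1.260 A through the power cord.
P_line = I² R_line = (1.260)² × 0.986 = 1.566 W
P_source = P_load + P_line = 281.0 + 1.566 = 282.6 W
η = P_load / P_source = 281.0 / 282.6 = 0.9945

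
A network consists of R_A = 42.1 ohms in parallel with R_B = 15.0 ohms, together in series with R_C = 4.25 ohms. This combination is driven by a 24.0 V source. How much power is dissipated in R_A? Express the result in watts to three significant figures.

Reduce the parallel combination to a single R_p; the circuit then becomes R_p in series with the remaining resistor.
R_p = (42.1×15.0)/(42.1+15.0) = 11.06 Ω
R_total = R_p + 4.25 = 11.06 + 4.25 = 15.31 Ω
I = V / R_total = 24.0 / 15.31 = 1.568 A
Voltage across the parallel pair: V_p = I × R_p = 1.568 × 11.06 = 17.34 V
Use P = V²/R for R_A with V = V_p.
P_R_A = (17.34)² / 42.1 = 7.140 W

7.14 W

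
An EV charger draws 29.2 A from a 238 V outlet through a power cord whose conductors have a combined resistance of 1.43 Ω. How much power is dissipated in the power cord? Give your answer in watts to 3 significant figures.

1220 W

Line loss is just I²R for the cable — we know both I and R_line directly.
The power cord carries the full 29.2 A.
P_line = I² R_line = (29.20)² × 1.43 = 1219 W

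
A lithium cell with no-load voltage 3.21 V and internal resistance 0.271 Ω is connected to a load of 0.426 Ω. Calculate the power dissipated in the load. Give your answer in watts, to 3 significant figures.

9.04 W

With r and R in series, I = ε/(r+R); the load dissipates I²R.
I = ε / (r + R) = 3.21 / (0.271 + 0.426) = 4.605 A
P_load = I² R = (4.605)² × 0.426 = 9.036 W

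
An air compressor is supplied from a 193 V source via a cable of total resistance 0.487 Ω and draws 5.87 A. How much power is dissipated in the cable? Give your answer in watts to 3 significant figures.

16.8 W

The cable and load are in series, so the same current flows in both; the loss is I²R_line.
The cable carries the full 5.87 A.
P_line = I² R_line = (5.870)² × 0.487 = 16.78 W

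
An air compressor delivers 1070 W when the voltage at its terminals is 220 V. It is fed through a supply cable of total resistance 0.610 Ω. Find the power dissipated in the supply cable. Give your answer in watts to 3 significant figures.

14.4 W

Line loss is just I²R for the cable — we know both I and R_line directly.
I = P / V = 1070 / 220 = 4.864 A through the supply cable.
P_line = I² R_line = (4.864)² × 0.610 = 14.43 W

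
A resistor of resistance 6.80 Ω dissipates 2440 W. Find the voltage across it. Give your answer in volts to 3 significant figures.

129 V

Rearranging the power relation for the two known quantities gives V = √(P R).
V = √(2440 × 6.80) = 128.8 V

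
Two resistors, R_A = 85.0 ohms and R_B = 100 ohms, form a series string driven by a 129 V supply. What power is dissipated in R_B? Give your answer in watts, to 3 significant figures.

Every series element carries the same I. Get I from the total resistance, then P = I² × R_B.
R_total = 85.0 + 100 = 185.0 Ω
I = V / R_total = 129 / 185.0 = 0.6973 A
P_R_B = I² × R_B = (0.6973)² × 100 = 48.62 W

48.6 W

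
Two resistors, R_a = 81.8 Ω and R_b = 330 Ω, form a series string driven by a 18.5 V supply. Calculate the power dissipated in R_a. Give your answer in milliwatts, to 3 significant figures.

Every series element carries the same I. Get I from the total resistance, then P = I² × R_a.
R_total = 81.8 + 330 = 411.8 Ω
I = V / R_total = 18.5 / 411.8 = 0.04492 A
P_R_a = I² × R_a = (0.04492)² × 81.8 = 0.1651 W

165 mW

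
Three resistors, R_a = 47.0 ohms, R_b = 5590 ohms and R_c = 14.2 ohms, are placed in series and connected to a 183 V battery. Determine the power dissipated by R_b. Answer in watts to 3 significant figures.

5.86 W

Since the resistors are in series they all carry the loop current I = V/R_total; the power in any one is I²R.
R_total = 47.0 + 5590 + 14.2 = 5651 Ω
I = V / R_total = 183 / 5651 = 0.03238 A
P_R_b = I² × R_b = (0.03238)² × 5590 = 5.862 W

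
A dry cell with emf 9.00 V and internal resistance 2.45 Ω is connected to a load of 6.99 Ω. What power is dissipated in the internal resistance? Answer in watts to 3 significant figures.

2.23 W

The source's internal resistance is just another series element carrying I; its dissipation is I²r.
I = ε / (r + R) = 9.00 / (2.45 + 6.99) = 0.9534 A
P_int = I² r = (0.9534)² × 2.45 = 2.227 W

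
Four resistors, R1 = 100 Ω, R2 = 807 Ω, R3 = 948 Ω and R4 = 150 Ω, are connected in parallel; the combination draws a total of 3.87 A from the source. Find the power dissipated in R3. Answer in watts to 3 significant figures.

The branches share the same voltage, but only the total current is given — find V from the equivalent resistance first.
1/R_eq = 1/100 + 1/807 + 1/948 + 1/150 ⇒ R_eq = 52.74 Ω
V = I_total × R_eq = 3.870 × 52.74 = 204.1 V
P_R3 = V² / R3 = (204.1)² / 948 = 43.94 W

43.9 W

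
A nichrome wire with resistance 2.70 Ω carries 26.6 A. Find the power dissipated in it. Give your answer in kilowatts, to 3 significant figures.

1.91 kW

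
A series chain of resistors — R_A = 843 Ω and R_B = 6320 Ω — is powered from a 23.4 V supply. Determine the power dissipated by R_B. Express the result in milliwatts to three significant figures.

67.4 mW

The current is common to all series resistors; compute it, then apply P = I²R for the target.
R_total = 843 + 6320 = 7163 Ω
I = V / R_total = 23.4 / 7163 = 0.003267 A
P_R_B = I² × R_B = (0.003267)² × 6320 = 0.06745 W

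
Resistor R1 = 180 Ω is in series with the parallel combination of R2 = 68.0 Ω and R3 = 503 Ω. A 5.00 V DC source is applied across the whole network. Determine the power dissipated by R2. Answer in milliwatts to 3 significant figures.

First combine the parallel branches into one equivalent R_p, then R1 + R_p is a series pair.
R_p = (68.0×503)/(68.0+503) = 59.90 Ω
R_total = 180 + 59.90 = 239.9 Ω
I = V / R_total = 5.00 / 239.9 = 0.02084 A
Voltage across the parallel pair: V_p = I × R_p = 0.02084 × 59.90 = 1.248 V
R2 sees V_p directly, so P = V_p² / R2.
P_R2 = (1.248)² / 68.0 = 0.02292 W

22.9 mW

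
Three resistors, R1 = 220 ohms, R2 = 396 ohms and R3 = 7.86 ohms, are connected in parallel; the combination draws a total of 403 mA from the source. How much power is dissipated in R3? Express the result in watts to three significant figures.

1.15 W

Only the total current is stated, so first find the parallel equivalent to get the voltage across the combination.
1/R_eq = 1/220 + 1/396 + 1/7.86 ⇒ R_eq = 7.446 Ω
V = I_total × R_eq = 0.4030 × 7.446 = 3.001 V
P_R3 = V² / R3 = (3.001)² / 7.86 = 1.146 W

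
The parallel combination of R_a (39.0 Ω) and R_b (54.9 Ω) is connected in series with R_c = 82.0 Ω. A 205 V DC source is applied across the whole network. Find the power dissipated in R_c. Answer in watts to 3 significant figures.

314 W

Reduce the parallel combination to a single R_p; the circuit then becomes R_p in series with the remaining resistor.
R_p = (39.0×54.9)/(39.0+54.9) = 22.80 Ω
R_total = R_p + 82.0 = 22.80 + 82.0 = 104.8 Ω
I = V / R_total = 205 / 104.8 = 1.956 A
R_c carries the full series current, so P = I²R.
P_R_c = (1.956)² × 82.0 = 313.7 W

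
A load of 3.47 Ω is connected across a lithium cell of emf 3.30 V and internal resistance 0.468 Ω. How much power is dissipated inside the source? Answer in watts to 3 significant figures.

0.329 W

r is in series with the load, so it carries the full circuit current — the loss in it is I²r.
I = ε / (r + R) = 3.30 / (0.468 + 3.47) = 0.8380 A
P_int = I² r = (0.8380)² × 0.468 = 0.3286 W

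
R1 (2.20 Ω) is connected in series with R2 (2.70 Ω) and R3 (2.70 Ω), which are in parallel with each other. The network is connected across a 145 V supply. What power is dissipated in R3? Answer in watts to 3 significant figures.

1130 W

Reduce the parallel pair to R_p first; the network is then a simple series string.
R_p = (2.70×2.70)/(2.70+2.70) = 1.350 Ω
R_total = 2.20 + 1.350 = 3.550 Ω
I = V / R_total = 145 / 3.550 = 40.85 A
Voltage across the parallel pair: V_p = I × R_p = 40.85 × 1.350 = 55.14 V
R3 sees V_p directly, so P = V_p² / R3.
P_R3 = (55.14)² / 2.70 = 1126 W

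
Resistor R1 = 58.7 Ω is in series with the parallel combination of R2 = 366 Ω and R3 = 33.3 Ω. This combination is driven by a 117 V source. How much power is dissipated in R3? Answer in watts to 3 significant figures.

48.1 W

Replace R2 and R3 with their parallel equivalent so the circuit becomes R1 in series with R_p.
R_p = (366×33.3)/(366+33.3) = 30.52 Ω
R_total = 58.7 + 30.52 = 89.22 Ω
I = V / R_total = 117 / 89.22 = 1.311 A
Voltage across the parallel pair: V_p = I × R_p = 1.311 × 30.52 = 40.03 V
With V_p across R3, its power is V_p²/R3.
P_R3 = (40.03)² / 33.3 = 48.11 W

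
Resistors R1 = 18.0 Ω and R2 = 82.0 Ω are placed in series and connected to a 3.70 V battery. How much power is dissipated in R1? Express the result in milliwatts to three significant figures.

24.6 mW

Series elements share the same current, so find I first, then use P = I²R.
R_total = 18.0 + 82.0 = 100.0 Ω
I = V / R_total = 3.70 / 100.0 = 0.03700 A
P_R1 = I² × R1 = (0.03700)² × 18.0 = 0.02464 W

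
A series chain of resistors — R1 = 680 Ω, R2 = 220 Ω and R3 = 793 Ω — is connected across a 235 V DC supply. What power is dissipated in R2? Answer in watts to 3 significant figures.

The current is common to all series resistors; compute it, then apply P = I²R for the target.
R_total = 680 + 220 + 793 = 1693 Ω
I = V / R_total = 235 / 1693 = 0.1388 A
P_R2 = I² × R2 = (0.1388)² × 220 = 4.239 W

4.24 W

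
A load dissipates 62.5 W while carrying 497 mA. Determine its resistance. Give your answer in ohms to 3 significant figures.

253 Ω

The two known quantities fix the third via R = P / I².
R = 62.5 / (0.4970)² = 253.0 Ω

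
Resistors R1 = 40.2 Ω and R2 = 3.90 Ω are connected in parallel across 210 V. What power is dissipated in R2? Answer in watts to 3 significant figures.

11300 W

Every branch has 210 V across it, so for R2 the power is simply V²/R.
P_R2 = V² / R2 = (210)² / 3.90 Ω = 11310 W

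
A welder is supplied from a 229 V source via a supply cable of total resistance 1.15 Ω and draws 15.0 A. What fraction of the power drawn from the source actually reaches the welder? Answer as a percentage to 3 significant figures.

92.5 %

The supply cable carries the full 15.0 A.
P_line = I² R_line = (15.00)² × 1.15 = 258.8 W
P_source = V I = 229 × 15.00 = 3435 W; P_load = 3176 W
η = P_load / P_source = 3176 / 3435 = 0.9247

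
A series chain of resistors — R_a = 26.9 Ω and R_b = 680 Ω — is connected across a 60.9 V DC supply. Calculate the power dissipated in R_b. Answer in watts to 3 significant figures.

Since the resistors are in series they all carry the loop current I = V/R_total; the power in any one is I²R.
R_total = 26.9 + 680 = 706.9 Ω
I = V / R_total = 60.9 / 706.9 = 0.08615 A
P_R_b = I² × R_b = (0.08615)² × 680 = 5.047 W

5.05 W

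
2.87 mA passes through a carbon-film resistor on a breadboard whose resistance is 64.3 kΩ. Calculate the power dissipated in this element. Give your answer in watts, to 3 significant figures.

0.530 W

With I and R stated, P = I²R applies in one step.
P = (0.002870 A)² × 64300 Ω = 0.5296 W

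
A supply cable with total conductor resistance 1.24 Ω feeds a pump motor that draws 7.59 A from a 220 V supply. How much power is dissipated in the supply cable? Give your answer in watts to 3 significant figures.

Line loss is just I²R for the cable — we know both I and R_line directly.
The supply cable carries the full 7.59 A.
P_line = I² R_line = (7.590)² × 1.24 = 71.43 W

71.4 W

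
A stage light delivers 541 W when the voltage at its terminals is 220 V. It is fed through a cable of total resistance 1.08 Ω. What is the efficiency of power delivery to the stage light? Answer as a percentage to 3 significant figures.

I = P / V = 541 / 220 = 2.459 A through the cable.
P_line = I² R_line = (2.459)² × 1.08 = 6.531 W
P_source = P_load + P_line = 541.0 + 6.531 = 547.5 W
η = P_load / P_source = 541.0 / 547.5 = 0.9881

98.8 %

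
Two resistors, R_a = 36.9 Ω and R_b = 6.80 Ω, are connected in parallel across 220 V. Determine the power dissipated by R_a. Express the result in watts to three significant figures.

Each parallel branch sees the full supply voltage, so P = V²/R applies directly to the target branch.
P_R_a = V² / R_a = (220)² / 36.9 Ω = 1312 W

1310 W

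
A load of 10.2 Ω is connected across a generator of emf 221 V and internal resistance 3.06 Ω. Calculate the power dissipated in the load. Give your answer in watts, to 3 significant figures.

With r and R in series, I = ε/(r+R); the load dissipates I²R.
I = ε / (r + R) = 221 / (3.06 + 10.2) = 16.67 A
P_load = I² R = (16.67)² × 10.2 = 2833 W

2830 W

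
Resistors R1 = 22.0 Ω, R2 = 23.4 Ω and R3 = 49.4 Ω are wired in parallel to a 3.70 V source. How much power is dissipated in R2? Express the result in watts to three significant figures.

0.585 W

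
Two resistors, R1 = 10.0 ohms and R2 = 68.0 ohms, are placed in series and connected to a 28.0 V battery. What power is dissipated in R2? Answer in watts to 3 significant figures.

Since the resistors are in series they all carry the loop current I = V/R_total; the power in any one is I²R.
R_total = 10.0 + 68.0 = 78.00 Ω
I = V / R_total = 28.0 / 78.00 = 0.3590 A
P_R2 = I² × R2 = (0.3590)² × 68.0 = 8.763 W

8.76 W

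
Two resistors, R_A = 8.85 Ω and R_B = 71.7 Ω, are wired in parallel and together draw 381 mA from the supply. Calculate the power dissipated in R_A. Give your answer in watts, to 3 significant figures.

We need the common branch voltage; get it from I_total × R_eq, then P = V²/R for the branch.
1/R_eq = 1/8.85 + 1/71.7 ⇒ R_eq = 7.878 Ω
V = I_total × R_eq = 0.3810 × 7.878 = 3.001 V
P_R_A = V² / R_A = (3.001)² / 8.85 = 1.018 W

1.02 W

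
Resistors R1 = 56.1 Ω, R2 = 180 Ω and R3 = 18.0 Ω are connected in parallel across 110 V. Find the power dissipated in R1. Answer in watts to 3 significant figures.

R1 sits directly across the source, so P = V²/R with V = 110 V.
P_R1 = V² / R1 = (110)² / 56.1 Ω = 215.7 W

216 W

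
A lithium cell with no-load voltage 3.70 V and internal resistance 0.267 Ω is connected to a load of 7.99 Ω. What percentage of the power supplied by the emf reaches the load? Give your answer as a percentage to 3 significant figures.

96.8 %

The source delivers εI, of which I²R reaches the load and I²r is lost; since I is common, η = R/(R+r).
η = R / (R + r) = 7.99 / (7.99 + 0.267) = 0.9677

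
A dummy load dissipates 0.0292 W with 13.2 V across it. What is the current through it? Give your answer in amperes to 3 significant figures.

From P = V I = I²R = V²/R, with the two given quantities we get I = P / V.
I = 0.0292 / 13.2 = 0.002212 A

0.00221 A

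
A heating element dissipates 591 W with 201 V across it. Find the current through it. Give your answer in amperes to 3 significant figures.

2.94 A

Inverting the appropriate power form: I = P / V.
I = 591 / 201 = 2.940 A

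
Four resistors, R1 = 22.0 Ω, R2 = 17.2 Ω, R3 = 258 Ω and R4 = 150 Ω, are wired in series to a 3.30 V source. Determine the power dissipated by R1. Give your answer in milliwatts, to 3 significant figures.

1.20 mW

The current is common to all series resistors; compute it, then apply P = I²R for the target.
R_total = 22.0 + 17.2 + 258 + 150 = 447.2 Ω
I = V / R_total = 3.30 / 447.2 = 0.007379 A
P_R1 = I² × R1 = (0.007379)² × 22.0 = 0.001198 W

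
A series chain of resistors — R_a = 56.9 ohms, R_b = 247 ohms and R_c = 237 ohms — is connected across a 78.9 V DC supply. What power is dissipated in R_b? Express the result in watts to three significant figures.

5.26 W

Series elements share the same current, so find I first, then use P = I²R.
R_total = 56.9 + 247 + 237 = 540.9 Ω
I = V / R_total = 78.9 / 540.9 = 0.1459 A
P_R_b = I² × R_b = (0.1459)² × 247 = 5.256 W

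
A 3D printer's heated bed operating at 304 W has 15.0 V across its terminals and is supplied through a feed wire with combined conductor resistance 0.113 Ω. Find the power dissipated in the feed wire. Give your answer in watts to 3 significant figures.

46.4 W

Line loss is just I²R for the cable — we know both I and R_line directly.
I = P / V = 304 / 15.0 = 20.27 A through the feed wire.
P_line = I² R_line = (20.27)² × 0.113 = 46.41 W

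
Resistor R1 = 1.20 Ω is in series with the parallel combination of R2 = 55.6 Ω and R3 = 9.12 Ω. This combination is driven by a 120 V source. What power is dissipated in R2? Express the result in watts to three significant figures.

195 W

First combine the parallel branches into one equivalent R_p, then R1 + R_p is a series pair.
R_p = (55.6×9.12)/(55.6+9.12) = 7.835 Ω
R_total = 1.20 + 7.835 = 9.035 Ω
I = V / R_total = 120 / 9.035 = 13.28 A
Voltage across the parallel pair: V_p = I × R_p = 13.28 × 7.835 = 104.1 V
R2 is across V_p, so use P = V²/R for that branch.
P_R2 = (104.1)² / 55.6 = 194.8 W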